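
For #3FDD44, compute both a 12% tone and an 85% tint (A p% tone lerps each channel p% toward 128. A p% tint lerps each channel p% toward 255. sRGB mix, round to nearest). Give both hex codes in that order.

#47D24B, #E2FAE3

#3FDD44 is rgb(63, 221, 68).
12% tone:
  R: 63 + 0.12×(128−63) = 63 + 7.8 = 70.8 → 71
  G: 221 + 0.12×(128−221) = 221 − 11.16 = 209.84 → 210
  B: 68 + 7.2 = 75.2 → 75
  → #47D24B
85% tint:
  R: 63 + 0.85×(255−63) = 63 + 163.2 = 226.2 → 226
  G: 221 + 0.85×(255−221) = 221 + 28.9 = 249.9 → 250
  B: 68 + 0.85×(255−68) = 68 + 158.95 = 226.95 → 227
  → #E2FAE3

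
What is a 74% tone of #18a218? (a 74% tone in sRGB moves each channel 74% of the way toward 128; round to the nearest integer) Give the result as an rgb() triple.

rgb(101, 137, 101)

#18a218 is rgb(24, 162, 24).
Per channel, c → c + 0.74(128 − c):
  R: 24 + 76.96 = 100.96 → 101
  G: 162 + 0.74×(128−162) = 162 − 25.16 = 136.84 → 137
  B: 24 + 76.96 = 100.96 → 101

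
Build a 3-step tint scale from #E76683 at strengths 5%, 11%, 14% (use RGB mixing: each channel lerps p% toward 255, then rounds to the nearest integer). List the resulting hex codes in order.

#E86E89, #EA7791, #EA7B94

#E76683 is rgb(231, 102, 131).
5%: (231 + 1.2 = 232.2→232, 102 + 7.65 = 109.65→110, 131 + 6.2 = 137.2→137) → #E86E89
11%: (231 + 2.64 = 233.64→234, 102 + 16.83 = 118.83→119, 131 + 13.64 = 144.64→145) → #EA7791
14%: (231 + 3.36 = 234.36→234, 102 + 21.42 = 123.42→123, 131 + 17.36 = 148.36→148) → #EA7B94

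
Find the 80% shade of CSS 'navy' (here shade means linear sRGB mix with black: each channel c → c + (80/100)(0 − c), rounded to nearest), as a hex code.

CSS navy is rgb(0, 0, 128).
Lerp each channel 80% toward 0:
  R: 0 + 0.8×(0−0) = 0 + 0 = 0 → 0
  G: 0 + 0 = 0 → 0
  B: 128 + 0.8×(0−128) = 128 − 102.4 = 25.6 → 26
rgb(0, 0, 26) = #00001A.

#00001A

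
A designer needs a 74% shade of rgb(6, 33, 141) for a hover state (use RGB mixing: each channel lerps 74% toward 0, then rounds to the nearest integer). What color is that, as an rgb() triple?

Lerp each channel 74% toward 0:
  R: 6 − 4.44 = 1.56 → 2
  G: 33 − 24.42 = 8.58 → 9
  B: 141 + 0.74×(0−141) = 141 − 104.34 = 36.66 → 37

rgb(2, 9, 37)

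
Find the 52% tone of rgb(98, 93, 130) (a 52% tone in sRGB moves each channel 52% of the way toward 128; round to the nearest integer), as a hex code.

#726F81

Lerp each channel 52% toward 128:
  R: 98 + 15.6 = 113.6 → 114
  G: 93 + 0.52×(128−93) = 93 + 18.2 = 111.2 → 111
  B: 130 − 1.04 = 128.96 → 129
rgb(114, 111, 129) = #726F81.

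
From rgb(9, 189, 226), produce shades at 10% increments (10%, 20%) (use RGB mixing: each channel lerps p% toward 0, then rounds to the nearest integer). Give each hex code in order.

10%: (9 − 0.9 = 8.1→8, 189 − 18.9 = 170.1→170, 226 − 22.6 = 203.4→203) → #08AACB
20%: (9 − 1.8 = 7.2→7, 189 − 37.8 = 151.2→151, 226 − 45.2 = 180.8→181) → #0797B5

#08AACB, #0797B5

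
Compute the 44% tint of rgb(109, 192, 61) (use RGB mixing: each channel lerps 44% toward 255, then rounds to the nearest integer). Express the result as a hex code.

#ADDC92

Lerp each channel 44% toward 255:
  R: 109 + 0.44×(255−109) = 109 + 64.24 = 173.24 → 173
  G: 192 + 0.44×(255−192) = 192 + 27.72 = 219.72 → 220
  B: 61 + 0.44×(255−61) = 61 + 85.36 = 146.36 → 146
rgb(173, 220, 146) = #ADDC92.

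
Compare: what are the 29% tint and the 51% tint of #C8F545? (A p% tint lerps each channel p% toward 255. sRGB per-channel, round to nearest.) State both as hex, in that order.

#D8F87B, #E4FAA4

#C8F545 is rgb(200, 245, 69).
29% tint:
  R: 200 + 0.29×(255−200) = 200 + 15.95 = 215.95 → 216
  G: 245 + 0.29×(255−245) = 245 + 2.9 = 247.9 → 248
  B: 69 + 53.94 = 122.94 → 123
  → #D8F87B
51% tint:
  R: 200 + 28.05 = 228.05 → 228
  G: 245 + 5.1 = 250.1 → 250
  B: 69 + 0.51×(255−69) = 69 + 94.86 = 163.86 → 164
  → #E4FAA4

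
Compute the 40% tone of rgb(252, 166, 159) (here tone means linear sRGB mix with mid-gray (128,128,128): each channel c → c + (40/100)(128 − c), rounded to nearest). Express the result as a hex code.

#CA9793

Per channel, c → c + 0.4(128 − c):
  R: 252 − 49.6 = 202.4 → 202
  G: 166 + 0.4×(128−166) = 166 − 15.2 = 150.8 → 151
  B: 159 − 12.4 = 146.6 → 147
rgb(202, 151, 147) = #CA9793.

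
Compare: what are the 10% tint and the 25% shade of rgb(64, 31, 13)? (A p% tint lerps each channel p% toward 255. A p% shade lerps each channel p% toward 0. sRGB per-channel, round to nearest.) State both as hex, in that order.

#533525, #30170a

10% tint:
  R: 64 + 19.1 = 83.1 → 83
  G: 31 + 22.4 = 53.4 → 53
  B: 13 + 24.2 = 37.2 → 37
  → #533525
25% shade:
  R: 64 + 0.25×(0−64) = 64 − 16 = 48 → 48
  G: 31 + 0.25×(0−31) = 31 − 7.75 = 23.25 → 23
  B: 13 + 0.25×(0−13) = 13 − 3.25 = 9.75 → 10
  → #30170a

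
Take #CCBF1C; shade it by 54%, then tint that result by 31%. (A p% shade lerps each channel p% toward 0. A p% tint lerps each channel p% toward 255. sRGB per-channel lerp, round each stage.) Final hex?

#908C58

#CCBF1C is rgb(204, 191, 28).
A 54% shade moves each channel 54% toward 0:
  R: 204 − 110.16 = 93.84 → 94
  G: 191 − 103.14 = 87.86 → 88
  B: 28 − 15.12 = 12.88 → 13
After the shade: rgb(94, 88, 13) = #5E580D.
A 31% tint moves each channel 31% toward 255:
  R: 94 + 0.31×(255−94) = 94 + 49.91 = 143.91 → 144
  G: 88 + 51.77 = 139.77 → 140
  B: 13 + 75.02 = 88.02 → 88
rgb(144, 140, 88) = #908C58.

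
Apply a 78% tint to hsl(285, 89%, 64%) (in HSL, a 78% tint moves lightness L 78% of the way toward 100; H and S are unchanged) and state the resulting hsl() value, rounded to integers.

L moves 78% from 64 toward 100: 64 + 28.08 = 92.08 → 92.
H and S are unchanged.

hsl(285, 89%, 92%)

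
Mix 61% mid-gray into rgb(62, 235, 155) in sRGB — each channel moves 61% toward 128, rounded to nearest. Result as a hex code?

Lerp each channel 61% toward 128:
  R: 62 + 0.61×(128−62) = 62 + 40.26 = 102.26 → 102
  G: 235 + 0.61×(128−235) = 235 − 65.27 = 169.73 → 170
  B: 155 − 16.47 = 138.53 → 139
rgb(102, 170, 139) = #66aa8b.

#66aa8b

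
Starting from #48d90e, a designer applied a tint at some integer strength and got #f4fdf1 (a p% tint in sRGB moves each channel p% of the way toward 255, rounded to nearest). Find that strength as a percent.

94%

#48d90e is rgb(72, 217, 14); #f4fdf1 is rgb(244, 253, 241).
On the B channel (widest range): 241 ≈ 14 + (p/100)(255 − 14), so p ≈ 100×(241 − 14)/(255 − 14) = 22700/241 = 94.19.
p = 94 reproduces all three channels after rounding.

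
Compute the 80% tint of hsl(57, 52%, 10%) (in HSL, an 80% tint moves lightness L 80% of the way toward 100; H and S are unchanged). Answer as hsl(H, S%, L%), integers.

L moves 80% from 10 toward 100: 10 + 72 = 82 → 82.
H and S are unchanged.

hsl(57, 52%, 82%)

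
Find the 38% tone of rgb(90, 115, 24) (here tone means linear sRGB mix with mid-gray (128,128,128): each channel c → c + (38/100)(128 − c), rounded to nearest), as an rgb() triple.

Per channel, c → c + 0.38(128 − c):
  R: 90 + 0.38×(128−90) = 90 + 14.44 = 104.44 → 104
  G: 115 + 4.94 = 119.94 → 120
  B: 24 + 0.38×(128−24) = 24 + 39.52 = 63.52 → 64

rgb(104, 120, 64)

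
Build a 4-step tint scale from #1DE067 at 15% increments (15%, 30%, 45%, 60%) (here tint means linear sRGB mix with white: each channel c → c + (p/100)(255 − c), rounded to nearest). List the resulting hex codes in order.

#3FE57E, #61E995, #83EEAB, #A5F3C2

#1DE067 is rgb(29, 224, 103).
15%: (29 + 33.9 = 62.9→63, 224 + 4.65 = 228.65→229, 103 + 22.8 = 125.8→126) → #3FE57E
30%: (29 + 67.8 = 96.8→97, 224 + 9.3 = 233.3→233, 103 + 45.6 = 148.6→149) → #61E995
45%: (29 + 101.7 = 130.7→131, 224 + 13.95 = 237.95→238, 103 + 68.4 = 171.4→171) → #83EEAB
60%: (29 + 135.6 = 164.6→165, 224 + 18.6 = 242.6→243, 103 + 91.2 = 194.2→194) → #A5F3C2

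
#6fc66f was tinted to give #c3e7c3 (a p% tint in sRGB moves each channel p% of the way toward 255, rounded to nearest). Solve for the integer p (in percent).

#6fc66f is rgb(111, 198, 111); #c3e7c3 is rgb(195, 231, 195).
On the R channel (widest range): 195 ≈ 111 + (p/100)(255 − 111), so p ≈ 100×(195 − 111)/(255 − 111) = 8400/144 = 58.33.
p = 58 reproduces all three channels after rounding.

58%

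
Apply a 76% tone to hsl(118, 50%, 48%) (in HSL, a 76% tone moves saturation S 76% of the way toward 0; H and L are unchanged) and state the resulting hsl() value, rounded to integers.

S moves 76% from 50 toward 0: 50 − 38 = 12 → 12.
H and L are unchanged.

hsl(118, 12%, 48%)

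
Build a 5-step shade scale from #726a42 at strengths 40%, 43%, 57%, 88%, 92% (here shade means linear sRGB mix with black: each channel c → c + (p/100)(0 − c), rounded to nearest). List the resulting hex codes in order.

#444028, #413c26, #312e1c, #0e0d08, #090805

#726a42 is rgb(114, 106, 66).
40%: (114 − 45.6 = 68.4→68, 106 − 42.4 = 63.6→64, 66 − 26.4 = 39.6→40) → #444028
43%: (114 − 49.02 = 64.98→65, 106 − 45.58 = 60.42→60, 66 − 28.38 = 37.62→38) → #413c26
57%: (114 − 64.98 = 49.02→49, 106 − 60.42 = 45.58→46, 66 − 37.62 = 28.38→28) → #312e1c
88%: (114 − 100.32 = 13.68→14, 106 − 93.28 = 12.72→13, 66 − 58.08 = 7.92→8) → #0e0d08
92%: (114 − 104.88 = 9.12→9, 106 − 97.52 = 8.48→8, 66 − 60.72 = 5.28→5) → #090805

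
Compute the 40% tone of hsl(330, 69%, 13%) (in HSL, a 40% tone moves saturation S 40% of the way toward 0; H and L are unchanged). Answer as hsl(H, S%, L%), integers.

S moves 40% from 69 toward 0: 69 − 27.6 = 41.4 → 41.
H and L are unchanged.

hsl(330, 41%, 13%)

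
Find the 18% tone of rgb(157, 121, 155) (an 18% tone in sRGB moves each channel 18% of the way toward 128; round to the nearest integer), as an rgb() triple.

rgb(152, 122, 150)

An 18% tone moves each channel 18% toward 128:
  R: 157 − 5.22 = 151.78 → 152
  G: 121 + 0.18×(128−121) = 121 + 1.26 = 122.26 → 122
  B: 155 − 4.86 = 150.14 → 150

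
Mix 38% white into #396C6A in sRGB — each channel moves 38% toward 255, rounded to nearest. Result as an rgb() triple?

#396C6A is rgb(57, 108, 106).
Per channel, c → c + 0.38(255 − c):
  R: 57 + 75.24 = 132.24 → 132
  G: 108 + 0.38×(255−108) = 108 + 55.86 = 163.86 → 164
  B: 106 + 0.38×(255−106) = 106 + 56.62 = 162.62 → 163

rgb(132, 164, 163)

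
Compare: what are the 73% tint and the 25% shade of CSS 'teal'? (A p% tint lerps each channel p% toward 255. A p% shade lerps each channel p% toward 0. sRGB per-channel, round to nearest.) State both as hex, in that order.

#BADDDD, #006060

CSS teal is rgb(0, 128, 128).
73% tint:
  R: 0 + 0.73×(255−0) = 0 + 186.15 = 186.15 → 186
  G: 128 + 0.73×(255−128) = 128 + 92.71 = 220.71 → 221
  B: 128 + 0.73×(255−128) = 128 + 92.71 = 220.71 → 221
  → #BADDDD
25% shade:
  R: 0 + 0 = 0 → 0
  G: 128 − 32 = 96 → 96
  B: 128 − 32 = 96 → 96
  → #006060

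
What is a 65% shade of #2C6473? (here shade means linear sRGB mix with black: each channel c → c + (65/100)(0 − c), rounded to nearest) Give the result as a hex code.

#0F2328

#2C6473 is rgb(44, 100, 115).
A 65% shade moves each channel 65% toward 0:
  R: 44 − 28.6 = 15.4 → 15
  G: 100 + 0.65×(0−100) = 100 − 65 = 35 → 35
  B: 115 − 74.75 = 40.25 → 40
rgb(15, 35, 40) = #0F2328.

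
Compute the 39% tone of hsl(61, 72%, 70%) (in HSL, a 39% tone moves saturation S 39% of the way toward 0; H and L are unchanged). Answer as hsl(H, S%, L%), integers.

hsl(61, 44%, 70%)

S moves 39% from 72 toward 0: 72 − 28.08 = 43.92 → 44.
H and L are unchanged.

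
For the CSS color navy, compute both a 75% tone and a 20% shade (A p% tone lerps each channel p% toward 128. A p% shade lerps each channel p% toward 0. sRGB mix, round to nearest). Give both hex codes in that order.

CSS navy is rgb(0, 0, 128).
75% tone:
  R: 0 + 0.75×(128−0) = 0 + 96 = 96 → 96
  G: 0 + 0.75×(128−0) = 0 + 96 = 96 → 96
  B: 128 + 0 = 128 → 128
  → #606080
20% shade:
  R: 0 + 0 = 0 → 0
  G: 0 + 0.2×(0−0) = 0 + 0 = 0 → 0
  B: 128 + 0.2×(0−128) = 128 − 25.6 = 102.4 → 102
  → #000066

#606080, #000066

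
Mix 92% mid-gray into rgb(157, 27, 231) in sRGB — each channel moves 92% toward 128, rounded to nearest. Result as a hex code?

#827888

Lerp each channel 92% toward 128:
  R: 157 − 26.68 = 130.32 → 130
  G: 27 + 92.92 = 119.92 → 120
  B: 231 + 0.92×(128−231) = 231 − 94.76 = 136.24 → 136
rgb(130, 120, 136) = #827888.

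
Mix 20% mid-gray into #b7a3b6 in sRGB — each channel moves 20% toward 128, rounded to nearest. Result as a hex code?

#b7a3b6 is rgb(183, 163, 182).
A 20% tone moves each channel 20% toward 128:
  R: 183 − 11 = 172 → 172
  G: 163 − 7 = 156 → 156
  B: 182 + 0.2×(128−182) = 182 − 10.8 = 171.2 → 171
rgb(172, 156, 171) = #ac9cab.

#ac9cab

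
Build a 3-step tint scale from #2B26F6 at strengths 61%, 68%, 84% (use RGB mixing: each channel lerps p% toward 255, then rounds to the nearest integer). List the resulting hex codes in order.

#ACAAFB, #BBBAFC, #DDDCFE

#2B26F6 is rgb(43, 38, 246).
61%: (43 + 129.32 = 172.32→172, 38 + 132.37 = 170.37→170, 246 + 5.49 = 251.49→251) → #ACAAFB
68%: (43 + 144.16 = 187.16→187, 38 + 147.56 = 185.56→186, 246 + 6.12 = 252.12→252) → #BBBAFC
84%: (43 + 178.08 = 221.08→221, 38 + 182.28 = 220.28→220, 246 + 7.56 = 253.56→254) → #DDDCFE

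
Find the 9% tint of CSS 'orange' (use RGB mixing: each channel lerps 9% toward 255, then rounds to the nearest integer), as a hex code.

#FFAD17

CSS orange is rgb(255, 165, 0).
A 9% tint moves each channel 9% toward 255:
  R: 255 + 0.09×(255−255) = 255 + 0 = 255 → 255
  G: 165 + 8.1 = 173.1 → 173
  B: 0 + 22.95 = 22.95 → 23
rgb(255, 173, 23) = #FFAD17.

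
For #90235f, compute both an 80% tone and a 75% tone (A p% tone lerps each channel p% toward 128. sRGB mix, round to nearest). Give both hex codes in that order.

#90235f is rgb(144, 35, 95).
80% tone:
  R: 144 + 0.8×(128−144) = 144 − 12.8 = 131.2 → 131
  G: 35 + 74.4 = 109.4 → 109
  B: 95 + 0.8×(128−95) = 95 + 26.4 = 121.4 → 121
  → #836d79
75% tone:
  R: 144 + 0.75×(128−144) = 144 − 12 = 132 → 132
  G: 35 + 69.75 = 104.75 → 105
  B: 95 + 24.75 = 119.75 → 120
  → #846978

#836d79, #846978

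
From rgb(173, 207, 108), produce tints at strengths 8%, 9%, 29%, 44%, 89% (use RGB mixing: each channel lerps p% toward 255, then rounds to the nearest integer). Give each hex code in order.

#b4d378, #b4d379, #c5dd97, #d1e4ad, #f6faef

8%: (173 + 6.56 = 179.56→180, 207 + 3.84 = 210.84→211, 108 + 11.76 = 119.76→120) → #b4d378
9%: (173 + 7.38 = 180.38→180, 207 + 4.32 = 211.32→211, 108 + 13.23 = 121.23→121) → #b4d379
29%: (173 + 23.78 = 196.78→197, 207 + 13.92 = 220.92→221, 108 + 42.63 = 150.63→151) → #c5dd97
44%: (173 + 36.08 = 209.08→209, 207 + 21.12 = 228.12→228, 108 + 64.68 = 172.68→173) → #d1e4ad
89%: (173 + 72.98 = 245.98→246, 207 + 42.72 = 249.72→250, 108 + 130.83 = 238.83→239) → #f6faef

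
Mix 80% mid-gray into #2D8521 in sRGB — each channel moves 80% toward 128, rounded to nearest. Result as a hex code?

#2D8521 is rgb(45, 133, 33).
An 80% tone moves each channel 80% toward 128:
  R: 45 + 0.8×(128−45) = 45 + 66.4 = 111.4 → 111
  G: 133 + 0.8×(128−133) = 133 − 4 = 129 → 129
  B: 33 + 0.8×(128−33) = 33 + 76 = 109 → 109
rgb(111, 129, 109) = #6F816D.

#6F816D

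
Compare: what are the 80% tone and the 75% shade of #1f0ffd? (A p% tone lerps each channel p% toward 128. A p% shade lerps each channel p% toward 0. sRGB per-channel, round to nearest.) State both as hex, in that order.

#1f0ffd is rgb(31, 15, 253).
80% tone:
  R: 31 + 77.6 = 108.6 → 109
  G: 15 + 0.8×(128−15) = 15 + 90.4 = 105.4 → 105
  B: 253 + 0.8×(128−253) = 253 − 100 = 153 → 153
  → #6d6999
75% shade:
  R: 31 + 0.75×(0−31) = 31 − 23.25 = 7.75 → 8
  G: 15 + 0.75×(0−15) = 15 − 11.25 = 3.75 → 4
  B: 253 − 189.75 = 63.25 → 63
  → #08043f

#6d6999, #08043f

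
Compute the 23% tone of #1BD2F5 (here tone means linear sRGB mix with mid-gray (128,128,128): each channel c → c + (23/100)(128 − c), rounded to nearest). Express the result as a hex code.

#32BFDA

#1BD2F5 is rgb(27, 210, 245).
A 23% tone moves each channel 23% toward 128:
  R: 27 + 0.23×(128−27) = 27 + 23.23 = 50.23 → 50
  G: 210 + 0.23×(128−210) = 210 − 18.86 = 191.14 → 191
  B: 245 + 0.23×(128−245) = 245 − 26.91 = 218.09 → 218
rgb(50, 191, 218) = #32BFDA.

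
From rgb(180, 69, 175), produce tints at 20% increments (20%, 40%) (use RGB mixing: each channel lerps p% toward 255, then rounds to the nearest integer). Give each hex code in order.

#C36ABF, #D28FCF

20%: (180 + 15 = 195→195, 69 + 37.2 = 106.2→106, 175 + 16 = 191→191) → #C36ABF
40%: (180 + 30 = 210→210, 69 + 74.4 = 143.4→143, 175 + 32 = 207→207) → #D28FCF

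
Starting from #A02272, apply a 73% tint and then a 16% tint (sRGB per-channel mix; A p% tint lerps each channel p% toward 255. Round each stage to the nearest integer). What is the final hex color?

#A02272 is rgb(160, 34, 114).
Lerp each channel 73% toward 255:
  R: 160 + 0.73×(255−160) = 160 + 69.35 = 229.35 → 229
  G: 34 + 0.73×(255−34) = 34 + 161.33 = 195.33 → 195
  B: 114 + 102.93 = 216.93 → 217
After the tint: rgb(229, 195, 217) = #E5C3D9.
Lerp each channel 16% toward 255:
  R: 229 + 0.16×(255−229) = 229 + 4.16 = 233.16 → 233
  G: 195 + 0.16×(255−195) = 195 + 9.6 = 204.6 → 205
  B: 217 + 6.08 = 223.08 → 223
rgb(233, 205, 223) = #E9CDDF.

#E9CDDF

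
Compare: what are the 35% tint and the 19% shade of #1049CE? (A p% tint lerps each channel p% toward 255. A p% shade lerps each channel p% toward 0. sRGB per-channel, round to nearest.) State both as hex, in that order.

#1049CE is rgb(16, 73, 206).
35% tint:
  R: 16 + 83.65 = 99.65 → 100
  G: 73 + 0.35×(255−73) = 73 + 63.7 = 136.7 → 137
  B: 206 + 0.35×(255−206) = 206 + 17.15 = 223.15 → 223
  → #6489DF
19% shade:
  R: 16 + 0.19×(0−16) = 16 − 3.04 = 12.96 → 13
  G: 73 − 13.87 = 59.13 → 59
  B: 206 − 39.14 = 166.86 → 167
  → #0D3BA7

#6489DF, #0D3BA7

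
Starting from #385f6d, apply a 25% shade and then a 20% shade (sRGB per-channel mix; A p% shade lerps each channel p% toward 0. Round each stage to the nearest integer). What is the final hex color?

#223942

#385f6d is rgb(56, 95, 109).
Per channel, c → c + 0.25(0 − c):
  R: 56 + 0.25×(0−56) = 56 − 14 = 42 → 42
  G: 95 + 0.25×(0−95) = 95 − 23.75 = 71.25 → 71
  B: 109 + 0.25×(0−109) = 109 − 27.25 = 81.75 → 82
After the shade: rgb(42, 71, 82) = #2a4752.
A 20% shade moves each channel 20% toward 0:
  R: 42 + 0.2×(0−42) = 42 − 8.4 = 33.6 → 34
  G: 71 + 0.2×(0−71) = 71 − 14.2 = 56.8 → 57
  B: 82 + 0.2×(0−82) = 82 − 16.4 = 65.6 → 66
rgb(34, 57, 66) = #223942.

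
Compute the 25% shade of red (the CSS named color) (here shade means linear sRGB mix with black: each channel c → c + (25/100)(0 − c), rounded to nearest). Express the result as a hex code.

CSS red is rgb(255, 0, 0).
Per channel, c → c + 0.25(0 − c):
  R: 255 + 0.25×(0−255) = 255 − 63.75 = 191.25 → 191
  G: 0 + 0 = 0 → 0
  B: 0 + 0 = 0 → 0
rgb(191, 0, 0) = #BF0000.

#BF0000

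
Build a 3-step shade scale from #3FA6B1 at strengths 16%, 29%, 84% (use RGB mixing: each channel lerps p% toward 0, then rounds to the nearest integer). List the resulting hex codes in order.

#358B95, #2D767E, #0A1B1C

#3FA6B1 is rgb(63, 166, 177).
16%: (63 − 10.08 = 52.92→53, 166 − 26.56 = 139.44→139, 177 − 28.32 = 148.68→149) → #358B95
29%: (63 − 18.27 = 44.73→45, 166 − 48.14 = 117.86→118, 177 − 51.33 = 125.67→126) → #2D767E
84%: (63 − 52.92 = 10.08→10, 166 − 139.44 = 26.56→27, 177 − 148.68 = 28.32→28) → #0A1B1C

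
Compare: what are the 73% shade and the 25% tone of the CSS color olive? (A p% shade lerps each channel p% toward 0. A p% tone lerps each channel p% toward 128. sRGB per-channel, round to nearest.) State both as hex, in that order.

#232300, #808020

CSS olive is rgb(128, 128, 0).
73% shade:
  R: 128 + 0.73×(0−128) = 128 − 93.44 = 34.56 → 35
  G: 128 − 93.44 = 34.56 → 35
  B: 0 + 0.73×(0−0) = 0 + 0 = 0 → 0
  → #232300
25% tone:
  R: 128 + 0.25×(128−128) = 128 + 0 = 128 → 128
  G: 128 + 0.25×(128−128) = 128 + 0 = 128 → 128
  B: 0 + 32 = 32 → 32
  → #808020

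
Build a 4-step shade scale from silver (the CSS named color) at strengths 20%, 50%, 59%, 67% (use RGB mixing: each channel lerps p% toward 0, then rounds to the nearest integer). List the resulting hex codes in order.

#9a9a9a, #606060, #4f4f4f, #3f3f3f

CSS silver is rgb(192, 192, 192).
20%: (192 − 38.4 = 153.6→154, 192 − 38.4 = 153.6→154, 192 − 38.4 = 153.6→154) → #9a9a9a
50%: (192 − 96 = 96→96, 192 − 96 = 96→96, 192 − 96 = 96→96) → #606060
59%: (192 − 113.28 = 78.72→79, 192 − 113.28 = 78.72→79, 192 − 113.28 = 78.72→79) → #4f4f4f
67%: (192 − 128.64 = 63.36→63, 192 − 128.64 = 63.36→63, 192 − 128.64 = 63.36→63) → #3f3f3f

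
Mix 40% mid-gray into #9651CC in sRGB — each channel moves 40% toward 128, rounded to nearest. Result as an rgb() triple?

#9651CC is rgb(150, 81, 204).
A 40% tone moves each channel 40% toward 128:
  R: 150 − 8.8 = 141.2 → 141
  G: 81 + 0.4×(128−81) = 81 + 18.8 = 99.8 → 100
  B: 204 + 0.4×(128−204) = 204 − 30.4 = 173.6 → 174

rgb(141, 100, 174)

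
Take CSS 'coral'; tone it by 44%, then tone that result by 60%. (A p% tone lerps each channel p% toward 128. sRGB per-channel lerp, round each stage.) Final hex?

#9C8075

CSS coral is rgb(255, 127, 80).
Per channel, c → c + 0.44(128 − c):
  R: 255 + 0.44×(128−255) = 255 − 55.88 = 199.12 → 199
  G: 127 + 0.44 = 127.44 → 127
  B: 80 + 0.44×(128−80) = 80 + 21.12 = 101.12 → 101
After the tone: rgb(199, 127, 101) = #C77F65.
A 60% tone moves each channel 60% toward 128:
  R: 199 + 0.6×(128−199) = 199 − 42.6 = 156.4 → 156
  G: 127 + 0.6 = 127.6 → 128
  B: 101 + 0.6×(128−101) = 101 + 16.2 = 117.2 → 117
rgb(156, 128, 117) = #9C8075.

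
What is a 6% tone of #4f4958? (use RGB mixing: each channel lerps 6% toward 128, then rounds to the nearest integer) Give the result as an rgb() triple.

rgb(82, 76, 90)

#4f4958 is rgb(79, 73, 88).
Per channel, c → c + 0.06(128 − c):
  R: 79 + 0.06×(128−79) = 79 + 2.94 = 81.94 → 82
  G: 73 + 3.3 = 76.3 → 76
  B: 88 + 2.4 = 90.4 → 90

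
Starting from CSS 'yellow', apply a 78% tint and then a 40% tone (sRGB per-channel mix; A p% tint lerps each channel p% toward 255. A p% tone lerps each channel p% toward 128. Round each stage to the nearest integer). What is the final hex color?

#ccccab

CSS yellow is rgb(255, 255, 0).
A 78% tint moves each channel 78% toward 255:
  R: 255 + 0 = 255 → 255
  G: 255 + 0 = 255 → 255
  B: 0 + 198.9 = 198.9 → 199
After the tint: rgb(255, 255, 199) = #ffffc7.
Lerp each channel 40% toward 128:
  R: 255 + 0.4×(128−255) = 255 − 50.8 = 204.2 → 204
  G: 255 + 0.4×(128−255) = 255 − 50.8 = 204.2 → 204
  B: 199 + 0.4×(128−199) = 199 − 28.4 = 170.6 → 171
rgb(204, 204, 171) = #ccccab.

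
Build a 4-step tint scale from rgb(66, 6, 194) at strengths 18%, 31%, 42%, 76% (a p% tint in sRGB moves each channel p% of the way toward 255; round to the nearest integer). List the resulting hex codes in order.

18%: (66 + 34.02 = 100.02→100, 6 + 44.82 = 50.82→51, 194 + 10.98 = 204.98→205) → #6433cd
31%: (66 + 58.59 = 124.59→125, 6 + 77.19 = 83.19→83, 194 + 18.91 = 212.91→213) → #7d53d5
42%: (66 + 79.38 = 145.38→145, 6 + 104.58 = 110.58→111, 194 + 25.62 = 219.62→220) → #916fdc
76%: (66 + 143.64 = 209.64→210, 6 + 189.24 = 195.24→195, 194 + 46.36 = 240.36→240) → #d2c3f0

#6433cd, #7d53d5, #916fdc, #d2c3f0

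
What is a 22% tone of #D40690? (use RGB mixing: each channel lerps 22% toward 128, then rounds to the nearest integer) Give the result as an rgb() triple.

#D40690 is rgb(212, 6, 144).
A 22% tone moves each channel 22% toward 128:
  R: 212 + 0.22×(128−212) = 212 − 18.48 = 193.52 → 194
  G: 6 + 0.22×(128−6) = 6 + 26.84 = 32.84 → 33
  B: 144 + 0.22×(128−144) = 144 − 3.52 = 140.48 → 140

rgb(194, 33, 140)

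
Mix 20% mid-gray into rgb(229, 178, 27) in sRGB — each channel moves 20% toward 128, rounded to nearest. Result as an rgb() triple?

rgb(209, 168, 47)

Lerp each channel 20% toward 128:
  R: 229 + 0.2×(128−229) = 229 − 20.2 = 208.8 → 209
  G: 178 + 0.2×(128−178) = 178 − 10 = 168 → 168
  B: 27 + 0.2×(128−27) = 27 + 20.2 = 47.2 → 47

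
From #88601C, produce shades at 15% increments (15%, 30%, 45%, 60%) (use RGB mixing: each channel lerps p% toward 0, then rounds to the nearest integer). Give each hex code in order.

#88601C is rgb(136, 96, 28).
15%: (136 − 20.4 = 115.6→116, 96 − 14.4 = 81.6→82, 28 − 4.2 = 23.8→24) → #745218
30%: (136 − 40.8 = 95.2→95, 96 − 28.8 = 67.2→67, 28 − 8.4 = 19.6→20) → #5F4314
45%: (136 − 61.2 = 74.8→75, 96 − 43.2 = 52.8→53, 28 − 12.6 = 15.4→15) → #4B350F
60%: (136 − 81.6 = 54.4→54, 96 − 57.6 = 38.4→38, 28 − 16.8 = 11.2→11) → #36260B

#745218, #5F4314, #4B350F, #36260B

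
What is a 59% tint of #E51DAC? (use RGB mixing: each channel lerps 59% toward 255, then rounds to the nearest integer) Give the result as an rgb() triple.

rgb(244, 162, 221)

#E51DAC is rgb(229, 29, 172).
A 59% tint moves each channel 59% toward 255:
  R: 229 + 0.59×(255−229) = 229 + 15.34 = 244.34 → 244
  G: 29 + 0.59×(255−29) = 29 + 133.34 = 162.34 → 162
  B: 172 + 0.59×(255−172) = 172 + 48.97 = 220.97 → 221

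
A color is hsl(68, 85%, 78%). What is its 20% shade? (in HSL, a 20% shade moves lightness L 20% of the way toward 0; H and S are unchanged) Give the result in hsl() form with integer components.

hsl(68, 85%, 62%)

L moves 20% from 78 toward 0: 78 − 15.6 = 62.4 → 62.
H and S are unchanged.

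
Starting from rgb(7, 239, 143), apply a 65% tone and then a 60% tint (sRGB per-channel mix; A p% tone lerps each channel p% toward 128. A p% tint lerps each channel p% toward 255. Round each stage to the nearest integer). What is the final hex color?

Per channel, c → c + 0.65(128 − c):
  R: 7 + 0.65×(128−7) = 7 + 78.65 = 85.65 → 86
  G: 239 − 72.15 = 166.85 → 167
  B: 143 − 9.75 = 133.25 → 133
After the tone: rgb(86, 167, 133) = #56A785.
Per channel, c → c + 0.6(255 − c):
  R: 86 + 101.4 = 187.4 → 187
  G: 167 + 52.8 = 219.8 → 220
  B: 133 + 0.6×(255−133) = 133 + 73.2 = 206.2 → 206
rgb(187, 220, 206) = #BBDCCE.

#BBDCCE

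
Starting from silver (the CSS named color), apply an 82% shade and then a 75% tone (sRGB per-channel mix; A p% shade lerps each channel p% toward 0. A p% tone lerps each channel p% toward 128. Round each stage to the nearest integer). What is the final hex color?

#696969

CSS silver is rgb(192, 192, 192).
Per channel, c → c + 0.82(0 − c):
  R: 192 − 157.44 = 34.56 → 35
  G: 192 − 157.44 = 34.56 → 35
  B: 192 − 157.44 = 34.56 → 35
After the shade: rgb(35, 35, 35) = #232323.
Lerp each channel 75% toward 128:
  R: 35 + 69.75 = 104.75 → 105
  G: 35 + 69.75 = 104.75 → 105
  B: 35 + 69.75 = 104.75 → 105
rgb(105, 105, 105) = #696969.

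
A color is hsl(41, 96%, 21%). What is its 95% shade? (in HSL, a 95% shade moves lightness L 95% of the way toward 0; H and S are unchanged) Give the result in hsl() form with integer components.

L moves 95% from 21 toward 0: 21 − 19.95 = 1.05 → 1.
H and S are unchanged.

hsl(41, 96%, 1%)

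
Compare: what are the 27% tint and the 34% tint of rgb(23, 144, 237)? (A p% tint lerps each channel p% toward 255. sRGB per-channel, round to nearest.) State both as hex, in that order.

27% tint:
  R: 23 + 62.64 = 85.64 → 86
  G: 144 + 0.27×(255−144) = 144 + 29.97 = 173.97 → 174
  B: 237 + 0.27×(255−237) = 237 + 4.86 = 241.86 → 242
  → #56AEF2
34% tint:
  R: 23 + 78.88 = 101.88 → 102
  G: 144 + 37.74 = 181.74 → 182
  B: 237 + 6.12 = 243.12 → 243
  → #66B6F3

#56AEF2, #66B6F3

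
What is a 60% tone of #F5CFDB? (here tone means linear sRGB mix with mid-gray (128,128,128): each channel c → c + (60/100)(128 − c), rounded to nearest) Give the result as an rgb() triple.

#F5CFDB is rgb(245, 207, 219).
A 60% tone moves each channel 60% toward 128:
  R: 245 + 0.6×(128−245) = 245 − 70.2 = 174.8 → 175
  G: 207 + 0.6×(128−207) = 207 − 47.4 = 159.6 → 160
  B: 219 + 0.6×(128−219) = 219 − 54.6 = 164.4 → 164

rgb(175, 160, 164)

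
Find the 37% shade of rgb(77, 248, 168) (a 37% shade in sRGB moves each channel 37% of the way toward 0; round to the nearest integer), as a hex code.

#319C6A

Per channel, c → c + 0.37(0 − c):
  R: 77 + 0.37×(0−77) = 77 − 28.49 = 48.51 → 49
  G: 248 − 91.76 = 156.24 → 156
  B: 168 + 0.37×(0−168) = 168 − 62.16 = 105.84 → 106
rgb(49, 156, 106) = #319C6A.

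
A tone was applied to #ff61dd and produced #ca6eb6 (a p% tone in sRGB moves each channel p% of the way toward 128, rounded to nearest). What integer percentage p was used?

42%

#ff61dd is rgb(255, 97, 221); #ca6eb6 is rgb(202, 110, 182).
On the R channel (widest range): 202 ≈ 255 + (p/100)(128 − 255), so p ≈ 100×(202 − 255)/(128 − 255) = -5300/-127 = 41.73.
p = 42 reproduces all three channels after rounding.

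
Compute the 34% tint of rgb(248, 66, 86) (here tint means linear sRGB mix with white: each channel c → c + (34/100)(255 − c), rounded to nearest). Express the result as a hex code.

A 34% tint moves each channel 34% toward 255:
  R: 248 + 2.38 = 250.38 → 250
  G: 66 + 0.34×(255−66) = 66 + 64.26 = 130.26 → 130
  B: 86 + 0.34×(255−86) = 86 + 57.46 = 143.46 → 143
rgb(250, 130, 143) = #FA828F.

#FA828F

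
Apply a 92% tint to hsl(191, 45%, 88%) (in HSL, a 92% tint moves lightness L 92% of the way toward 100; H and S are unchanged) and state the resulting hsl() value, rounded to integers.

L moves 92% from 88 toward 100: 88 + 11.04 = 99.04 → 99.
H and S are unchanged.

hsl(191, 45%, 99%)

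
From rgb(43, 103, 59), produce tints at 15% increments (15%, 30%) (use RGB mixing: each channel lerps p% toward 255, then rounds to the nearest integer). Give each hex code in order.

15%: (43 + 31.8 = 74.8→75, 103 + 22.8 = 125.8→126, 59 + 29.4 = 88.4→88) → #4B7E58
30%: (43 + 63.6 = 106.6→107, 103 + 45.6 = 148.6→149, 59 + 58.8 = 117.8→118) → #6B9576

#4B7E58, #6B9576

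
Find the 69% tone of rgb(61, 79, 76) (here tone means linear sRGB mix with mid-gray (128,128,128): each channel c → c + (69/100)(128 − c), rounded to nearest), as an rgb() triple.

A 69% tone moves each channel 69% toward 128:
  R: 61 + 46.23 = 107.23 → 107
  G: 79 + 33.81 = 112.81 → 113
  B: 76 + 0.69×(128−76) = 76 + 35.88 = 111.88 → 112

rgb(107, 113, 112)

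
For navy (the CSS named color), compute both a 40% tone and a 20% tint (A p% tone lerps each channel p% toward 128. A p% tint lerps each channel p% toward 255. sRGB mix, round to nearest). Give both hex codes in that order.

#333380, #333399

CSS navy is rgb(0, 0, 128).
40% tone:
  R: 0 + 51.2 = 51.2 → 51
  G: 0 + 51.2 = 51.2 → 51
  B: 128 + 0.4×(128−128) = 128 + 0 = 128 → 128
  → #333380
20% tint:
  R: 0 + 0.2×(255−0) = 0 + 51 = 51 → 51
  G: 0 + 51 = 51 → 51
  B: 128 + 0.2×(255−128) = 128 + 25.4 = 153.4 → 153
  → #333399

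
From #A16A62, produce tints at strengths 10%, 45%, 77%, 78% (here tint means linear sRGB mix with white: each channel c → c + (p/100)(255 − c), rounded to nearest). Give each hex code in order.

#AA7972, #CBADA9, #E9DDDB, #EADEDC

#A16A62 is rgb(161, 106, 98).
10%: (161 + 9.4 = 170.4→170, 106 + 14.9 = 120.9→121, 98 + 15.7 = 113.7→114) → #AA7972
45%: (161 + 42.3 = 203.3→203, 106 + 67.05 = 173.05→173, 98 + 70.65 = 168.65→169) → #CBADA9
77%: (161 + 72.38 = 233.38→233, 106 + 114.73 = 220.73→221, 98 + 120.89 = 218.89→219) → #E9DDDB
78%: (161 + 73.32 = 234.32→234, 106 + 116.22 = 222.22→222, 98 + 122.46 = 220.46→220) → #EADEDC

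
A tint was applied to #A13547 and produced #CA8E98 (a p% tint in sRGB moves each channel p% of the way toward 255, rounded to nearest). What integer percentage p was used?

#A13547 is rgb(161, 53, 71); #CA8E98 is rgb(202, 142, 152).
On the G channel (widest range): 142 ≈ 53 + (p/100)(255 − 53), so p ≈ 100×(142 − 53)/(255 − 53) = 8900/202 = 44.06.
p = 44 reproduces all three channels after rounding.

44%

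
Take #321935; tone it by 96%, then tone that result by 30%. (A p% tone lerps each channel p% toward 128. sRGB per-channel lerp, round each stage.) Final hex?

#7E7D7E

#321935 is rgb(50, 25, 53).
Per channel, c → c + 0.96(128 − c):
  R: 50 + 0.96×(128−50) = 50 + 74.88 = 124.88 → 125
  G: 25 + 0.96×(128−25) = 25 + 98.88 = 123.88 → 124
  B: 53 + 0.96×(128−53) = 53 + 72 = 125 → 125
After the tone: rgb(125, 124, 125) = #7D7C7D.
A 30% tone moves each channel 30% toward 128:
  R: 125 + 0.9 = 125.9 → 126
  G: 124 + 0.3×(128−124) = 124 + 1.2 = 125.2 → 125
  B: 125 + 0.3×(128−125) = 125 + 0.9 = 125.9 → 126
rgb(126, 125, 126) = #7E7D7E.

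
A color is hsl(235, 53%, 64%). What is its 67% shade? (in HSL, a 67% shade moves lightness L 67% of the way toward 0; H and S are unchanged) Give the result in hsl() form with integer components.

hsl(235, 53%, 21%)

L moves 67% from 64 toward 0: 64 − 42.88 = 21.12 → 21.
H and S are unchanged.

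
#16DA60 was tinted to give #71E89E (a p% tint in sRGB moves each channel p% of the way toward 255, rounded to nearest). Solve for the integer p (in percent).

#16DA60 is rgb(22, 218, 96); #71E89E is rgb(113, 232, 158).
On the R channel (widest range): 113 ≈ 22 + (p/100)(255 − 22), so p ≈ 100×(113 − 22)/(255 − 22) = 9100/233 = 39.06.
p = 39 reproduces all three channels after rounding.

39%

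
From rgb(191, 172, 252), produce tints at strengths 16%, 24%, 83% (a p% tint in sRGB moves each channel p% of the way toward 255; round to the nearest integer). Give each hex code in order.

#C9B9FC, #CEC0FD, #F4F1FE

16%: (191 + 10.24 = 201.24→201, 172 + 13.28 = 185.28→185, 252→252) → #C9B9FC
24%: (191 + 15.36 = 206.36→206, 172 + 19.92 = 191.92→192, 252 + 0.72 = 252.72→253) → #CEC0FD
83%: (191 + 53.12 = 244.12→244, 172 + 68.89 = 240.89→241, 252 + 2.49 = 254.49→254) → #F4F1FE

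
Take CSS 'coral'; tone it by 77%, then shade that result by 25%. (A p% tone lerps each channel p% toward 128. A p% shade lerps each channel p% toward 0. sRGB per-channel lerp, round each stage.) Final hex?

#766058

CSS coral is rgb(255, 127, 80).
Lerp each channel 77% toward 128:
  R: 255 + 0.77×(128−255) = 255 − 97.79 = 157.21 → 157
  G: 127 + 0.77×(128−127) = 127 + 0.77 = 127.77 → 128
  B: 80 + 0.77×(128−80) = 80 + 36.96 = 116.96 → 117
After the tone: rgb(157, 128, 117) = #9D8075.
Per channel, c → c + 0.25(0 − c):
  R: 157 − 39.25 = 117.75 → 118
  G: 128 + 0.25×(0−128) = 128 − 32 = 96 → 96
  B: 117 − 29.25 = 87.75 → 88
rgb(118, 96, 88) = #766058.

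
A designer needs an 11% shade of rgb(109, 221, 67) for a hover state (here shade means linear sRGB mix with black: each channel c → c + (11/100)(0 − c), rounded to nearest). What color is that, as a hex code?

#61C53C

Per channel, c → c + 0.11(0 − c):
  R: 109 − 11.99 = 97.01 → 97
  G: 221 + 0.11×(0−221) = 221 − 24.31 = 196.69 → 197
  B: 67 + 0.11×(0−67) = 67 − 7.37 = 59.63 → 60
rgb(97, 197, 60) = #61C53C.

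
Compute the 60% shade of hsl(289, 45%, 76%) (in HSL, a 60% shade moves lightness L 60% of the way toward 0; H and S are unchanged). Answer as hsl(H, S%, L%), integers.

hsl(289, 45%, 30%)

L moves 60% from 76 toward 0: 76 − 45.6 = 30.4 → 30.
H and S are unchanged.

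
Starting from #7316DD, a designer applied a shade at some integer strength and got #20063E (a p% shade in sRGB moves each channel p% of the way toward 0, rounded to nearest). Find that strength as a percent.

72%

#7316DD is rgb(115, 22, 221); #20063E is rgb(32, 6, 62).
On the B channel (widest range): 62 ≈ 221 + (p/100)(0 − 221), so p ≈ 100×(62 − 221)/(0 − 221) = -15900/-221 = 71.95.
p = 72 reproduces all three channels after rounding.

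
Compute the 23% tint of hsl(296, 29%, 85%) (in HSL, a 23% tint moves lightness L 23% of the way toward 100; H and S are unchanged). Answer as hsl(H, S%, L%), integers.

L moves 23% from 85 toward 100: 85 + 3.45 = 88.45 → 88.
H and S are unchanged.

hsl(296, 29%, 88%)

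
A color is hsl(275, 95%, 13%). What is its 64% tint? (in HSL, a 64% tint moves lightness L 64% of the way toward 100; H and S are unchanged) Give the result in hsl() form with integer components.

L moves 64% from 13 toward 100: 13 + 55.68 = 68.68 → 69.
H and S are unchanged.

hsl(275, 95%, 69%)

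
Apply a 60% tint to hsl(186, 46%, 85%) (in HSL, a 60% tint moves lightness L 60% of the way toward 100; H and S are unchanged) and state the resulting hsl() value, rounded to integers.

L moves 60% from 85 toward 100: 85 + 9 = 94 → 94.
H and S are unchanged.

hsl(186, 46%, 94%)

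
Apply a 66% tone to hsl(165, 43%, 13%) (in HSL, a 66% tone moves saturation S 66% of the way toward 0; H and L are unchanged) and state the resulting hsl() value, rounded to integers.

S moves 66% from 43 toward 0: 43 − 28.38 = 14.62 → 15.
H and L are unchanged.

hsl(165, 15%, 13%)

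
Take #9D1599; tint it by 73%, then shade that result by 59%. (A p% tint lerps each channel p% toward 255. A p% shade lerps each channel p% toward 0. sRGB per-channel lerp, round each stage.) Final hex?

#9D1599 is rgb(157, 21, 153).
Lerp each channel 73% toward 255:
  R: 157 + 0.73×(255−157) = 157 + 71.54 = 228.54 → 229
  G: 21 + 0.73×(255−21) = 21 + 170.82 = 191.82 → 192
  B: 153 + 74.46 = 227.46 → 227
After the tint: rgb(229, 192, 227) = #E5C0E3.
A 59% shade moves each channel 59% toward 0:
  R: 229 − 135.11 = 93.89 → 94
  G: 192 + 0.59×(0−192) = 192 − 113.28 = 78.72 → 79
  B: 227 − 133.93 = 93.07 → 93
rgb(94, 79, 93) = #5E4F5D.

#5E4F5D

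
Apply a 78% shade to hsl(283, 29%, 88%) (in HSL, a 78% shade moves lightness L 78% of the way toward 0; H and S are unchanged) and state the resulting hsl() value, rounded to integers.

L moves 78% from 88 toward 0: 88 − 68.64 = 19.36 → 19.
H and S are unchanged.

hsl(283, 29%, 19%)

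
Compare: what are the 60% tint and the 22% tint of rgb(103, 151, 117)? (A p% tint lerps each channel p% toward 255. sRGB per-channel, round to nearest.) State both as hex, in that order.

#C2D5C8, #88AE93

60% tint:
  R: 103 + 0.6×(255−103) = 103 + 91.2 = 194.2 → 194
  G: 151 + 0.6×(255−151) = 151 + 62.4 = 213.4 → 213
  B: 117 + 82.8 = 199.8 → 200
  → #C2D5C8
22% tint:
  R: 103 + 0.22×(255−103) = 103 + 33.44 = 136.44 → 136
  G: 151 + 0.22×(255−151) = 151 + 22.88 = 173.88 → 174
  B: 117 + 0.22×(255−117) = 117 + 30.36 = 147.36 → 147
  → #88AE93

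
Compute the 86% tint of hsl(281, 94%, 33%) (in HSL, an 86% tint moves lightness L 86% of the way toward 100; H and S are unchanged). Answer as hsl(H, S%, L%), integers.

L moves 86% from 33 toward 100: 33 + 57.62 = 90.62 → 91.
H and S are unchanged.

hsl(281, 94%, 91%)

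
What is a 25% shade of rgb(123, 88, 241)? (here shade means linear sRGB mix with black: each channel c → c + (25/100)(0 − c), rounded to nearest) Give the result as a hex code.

#5C42B5

Per channel, c → c + 0.25(0 − c):
  R: 123 + 0.25×(0−123) = 123 − 30.75 = 92.25 → 92
  G: 88 + 0.25×(0−88) = 88 − 22 = 66 → 66
  B: 241 − 60.25 = 180.75 → 181
rgb(92, 66, 181) = #5C42B5.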